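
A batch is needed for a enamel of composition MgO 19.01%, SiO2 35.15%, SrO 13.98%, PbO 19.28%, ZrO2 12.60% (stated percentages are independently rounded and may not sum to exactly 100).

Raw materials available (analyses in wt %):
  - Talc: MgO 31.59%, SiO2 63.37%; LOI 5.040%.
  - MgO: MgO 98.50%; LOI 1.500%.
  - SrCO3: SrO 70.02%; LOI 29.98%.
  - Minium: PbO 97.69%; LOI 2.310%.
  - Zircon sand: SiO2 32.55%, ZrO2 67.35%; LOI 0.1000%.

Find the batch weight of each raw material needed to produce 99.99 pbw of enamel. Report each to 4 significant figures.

Every computation runs at full precision from start to finish; in-progress results are displayed, with 4-significant-digit rounding, between the steps — every reported number is rounded exactly once — the derived quantities, which include totals, the yield, net glass mass, LOI, the five compositions, are re-derived at exact precision, precisely as stated by the problem or answer text, starting from the weights at 99.99 pbw of glass.
Per-oxide target masses for 99.99 pbw enamel:
  MgO: 19.01% × 99.99 = 19.01 pbw
  SiO2: 35.15% × 99.99 = 35.15 pbw
  SrO: 13.98% × 99.99 = 13.98 pbw
  PbO: 19.28% × 99.99 = 19.28 pbw
  ZrO2: 12.60% × 99.99 = 12.60 pbw
Sums-versus-targets review from the weights as reported, per the basis as stated (oxide sums agree with the targets given rounding of the digits):
  MgO: 45.85·0.3159 + 4.592·0.9850 = 19.01 pbw (target 19.01 pbw)
  SiO2: 45.85·0.6337 + 18.71·0.3255 = 35.15 pbw (target 35.15 pbw)
  SrO: 19.96·0.7002 = 13.98 pbw (target 13.98 pbw)
  PbO: 19.73·0.9769 = 19.27 pbw (target 19.28 pbw)
  ZrO2: 18.71·0.6735 = 12.60 pbw (target 12.60 pbw)
Glass-mass sanity pass: total charge less LOI = 100.0 pbw (targets for the oxides total 100.0 pbw; the stated basis being 99.99 pbw — rounding explains the deltas).
Whole-batch sum: Σ batch = 108.8 pbw; ignition loss, Σ(batch × LOI) = 8.838 pbw; the yield ratio, glass ÷ batch: 91.88%.

Batch per 99.99 pbw enamel:
  Talc: 45.85 pbw
  MgO: 4.592 pbw
  SrCO3: 19.96 pbw
  Minium: 19.73 pbw
  Zircon sand: 18.71 pbw
Total batch = 108.8 pbw; LOI loss = 8.838 pbw; yield = 91.88%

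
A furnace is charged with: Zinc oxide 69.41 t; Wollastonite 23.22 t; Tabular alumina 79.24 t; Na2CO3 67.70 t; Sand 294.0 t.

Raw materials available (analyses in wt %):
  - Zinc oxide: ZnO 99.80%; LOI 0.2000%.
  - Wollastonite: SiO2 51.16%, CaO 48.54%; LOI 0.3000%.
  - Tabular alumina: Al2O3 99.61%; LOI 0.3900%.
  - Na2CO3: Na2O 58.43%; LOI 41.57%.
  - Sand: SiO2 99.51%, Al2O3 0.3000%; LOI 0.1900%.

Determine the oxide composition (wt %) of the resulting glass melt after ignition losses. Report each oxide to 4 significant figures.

Intermediates appear (rounded to four significant digits) on the page; the working math carries exact precision from start to finish; exactly one rounding goes into every reported figure. Derived quantities are recomputed from the batch weights at 504.4 t of glass at exact precision (LOI, the five compositions, glass mass, the yield, the totals) as given in question or answer.
Oxide-by-oxide delivered mass:
  ZnO: 69.41·0.9980 = 69.27 t
  Na2O: 67.70·0.5843 = 39.56 t
  SiO2: 23.22·0.5116 + 294.0·0.9951 = 304.4 t
  Al2O3: 79.24·0.9961 + 294.0·0.003000 = 79.81 t
  CaO: 23.22·0.4854 = 11.27 t
LOI: 69.41·0.002000 + 23.22·0.003000 + 79.24·0.003900 + 67.70·0.4157 + 294.0·0.001900 = 29.22 t
Net of LOI, the glass mass = 533.6 − 29.22 = 504.4 t (the oxide masses sum to this)
wt % = 100 × oxide mass / glass mass

Glass mass = 504.4 t (batch 533.6 − LOI 29.22).
Composition: ZnO 13.73%, Na2O 7.843%, SiO2 60.36%, Al2O3 15.82%, CaO 2.235%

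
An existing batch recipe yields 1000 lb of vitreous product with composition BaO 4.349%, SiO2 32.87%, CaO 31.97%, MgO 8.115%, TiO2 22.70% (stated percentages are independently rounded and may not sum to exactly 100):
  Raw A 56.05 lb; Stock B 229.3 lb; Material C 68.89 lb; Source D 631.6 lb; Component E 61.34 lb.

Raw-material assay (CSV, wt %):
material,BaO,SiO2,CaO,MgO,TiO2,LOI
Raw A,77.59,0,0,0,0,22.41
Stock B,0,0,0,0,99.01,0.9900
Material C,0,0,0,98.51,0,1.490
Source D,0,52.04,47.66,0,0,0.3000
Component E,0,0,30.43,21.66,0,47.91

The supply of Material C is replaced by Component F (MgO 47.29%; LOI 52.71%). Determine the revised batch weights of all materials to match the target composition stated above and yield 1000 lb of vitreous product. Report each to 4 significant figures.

Mid-chain values are printed rounded to four significant digits between the steps — every computation carries full precision at each step — each reported result sees exactly one rounding — the derived quantities (LOI, five oxide percentages, net glass mass, yield, the totals) are recomputed from the batch weights per 1000 lb of glass in full precision, as given in either problem or answer.
Oxide mass targets, per 1000 lb vitreous product:
  BaO: 4.349% × 1000 = 43.49 lb
  SiO2: 32.87% × 1000 = 328.7 lb
  CaO: 31.97% × 1000 = 319.7 lb
  MgO: 8.115% × 1000 = 81.15 lb
  TiO2: 22.70% × 1000 = 227.0 lb
A balance pass over the oxides, applying the batch weights above, per the basis as stated (each sum matches its target mass given rounding of the digits):
  BaO: 56.05·0.7759 = 43.49 lb (target 43.49 lb)
  SiO2: 631.6·0.5204 = 328.7 lb (target 328.7 lb)
  CaO: 631.6·0.4766 + 61.34·0.3043 = 319.7 lb (target 319.7 lb)
  MgO: 143.5·0.4729 + 61.34·0.2166 = 81.15 lb (target 81.15 lb)
  TiO2: 229.3·0.9901 = 227.0 lb (target 227.0 lb)
Glass-mass sanity pass: total charge less LOI = 1000 lb (summing oxide targets gives 1000 lb; the stated basis being 1000 lb — deltas are rounding alone).
Batch grand total — Σ batch = 1122 lb; Σ batch·LOI gives LOI loss = 121.8 lb; yield: glass divided by total = 89.15%.

Revised batch per 1000 lb vitreous product:
  Raw A: 56.05 lb
  Stock B: 229.3 lb
  Component F: 143.5 lb
  Source D: 631.6 lb
  Component E: 61.34 lb
Total batch = 1122 lb; LOI loss = 121.8 lb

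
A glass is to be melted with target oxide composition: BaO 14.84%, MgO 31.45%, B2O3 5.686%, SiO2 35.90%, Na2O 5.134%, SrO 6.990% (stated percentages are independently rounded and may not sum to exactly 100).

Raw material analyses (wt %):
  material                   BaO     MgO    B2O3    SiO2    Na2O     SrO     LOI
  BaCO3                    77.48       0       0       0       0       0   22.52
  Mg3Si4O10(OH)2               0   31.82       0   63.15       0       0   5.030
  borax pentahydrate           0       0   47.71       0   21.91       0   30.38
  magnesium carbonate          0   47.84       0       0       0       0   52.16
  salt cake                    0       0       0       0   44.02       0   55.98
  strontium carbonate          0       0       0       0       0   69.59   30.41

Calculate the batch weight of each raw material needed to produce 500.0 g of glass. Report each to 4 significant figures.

Batch per 500.0 g glass:
  BaCO3: 95.77 g
  Mg3Si4O10(OH)2: 284.2 g
  borax pentahydrate: 59.59 g
  magnesium carbonate: 139.6 g
  salt cake: 28.66 g
  strontium carbonate: 50.22 g
Total batch = 658.0 g; LOI loss = 158.1 g; yield = 75.97%

Mid-chain values appear rounded to four significant figures in the working — the whole derivation keeps full precision through the solve. Every reported value is rounded exactly once. All derived quantities are carried starting from the weights per 500.0 g of glass at full precision (glass mass, ignition loss, the six compositions, the yield, totals), as quoted within the problem or the answer.
Target masses of each oxide per 500.0 g glass:
  BaO: 14.84% × 500.0 = 74.20 g
  MgO: 31.45% × 500.0 = 157.2 g
  B2O3: 5.686% × 500.0 = 28.43 g
  SiO2: 35.90% × 500.0 = 179.5 g
  Na2O: 5.134% × 500.0 = 25.67 g
  SrO: 6.990% × 500.0 = 34.95 g
Verifying the oxide balance using the reported weights, on the stated basis (summed amounts equal target values given rounding of the digits):
  BaO: 95.77·0.7748 = 74.20 g (target 74.20 g)
  MgO: 284.2·0.3182 + 139.6·0.4784 = 157.2 g (target 157.2 g)
  B2O3: 59.59·0.4771 = 28.43 g (target 28.43 g)
  SiO2: 284.2·0.6315 = 179.5 g (target 179.5 g)
  Na2O: 59.59·0.2191 + 28.66·0.4402 = 25.67 g (target 25.67 g)
  SrO: 50.22·0.6959 = 34.95 g (target 34.95 g)
Glass-mass sanity pass: the batch minus its LOI: 499.9 g (oxide target masses add up to 500.0 g; the stated basis being 500.0 g — differing by rounding only).
Batch total: Σ batch = 658.0 g; loss to ignition Σ batch·LOI = 158.1 g; glass ÷ batch gives a yield of 75.97%.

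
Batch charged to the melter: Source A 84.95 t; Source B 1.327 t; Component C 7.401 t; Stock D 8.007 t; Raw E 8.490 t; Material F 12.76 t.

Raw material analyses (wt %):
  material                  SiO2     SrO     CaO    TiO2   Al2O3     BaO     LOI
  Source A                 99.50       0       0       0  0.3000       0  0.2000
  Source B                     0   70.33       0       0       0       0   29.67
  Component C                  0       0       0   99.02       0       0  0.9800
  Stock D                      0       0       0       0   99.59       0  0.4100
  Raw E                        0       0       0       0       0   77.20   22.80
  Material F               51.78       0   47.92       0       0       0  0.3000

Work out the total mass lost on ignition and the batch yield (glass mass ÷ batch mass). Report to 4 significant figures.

LOI loss = 2.643 t; glass = 120.3 t; yield = 97.85%

In-progress results are shown (rounded to 4 significant digits) between the steps — all internal work maintains full precision in every operation — every reported figure is rounded only once; the derived quantities (yield, net glass mass, totals, the six compositions, LOI) are computed from the batch weights at 120.3 t of glass at full precision as written in either problem or answer.
Loss on ignition, line by line:
  Source A: 84.95 × 0.002000 = 0.1699 t
  Source B: 1.327 × 0.2967 = 0.3937 t
  Component C: 7.401 × 0.009800 = 0.07253 t
  Stock D: 8.007 × 0.004100 = 0.03283 t
  Raw E: 8.490 × 0.2280 = 1.936 t
  Material F: 12.76 × 0.003000 = 0.03828 t
Total LOI = 2.643 t
Glass = batch − LOI = 122.9 − 2.643 = 120.3 t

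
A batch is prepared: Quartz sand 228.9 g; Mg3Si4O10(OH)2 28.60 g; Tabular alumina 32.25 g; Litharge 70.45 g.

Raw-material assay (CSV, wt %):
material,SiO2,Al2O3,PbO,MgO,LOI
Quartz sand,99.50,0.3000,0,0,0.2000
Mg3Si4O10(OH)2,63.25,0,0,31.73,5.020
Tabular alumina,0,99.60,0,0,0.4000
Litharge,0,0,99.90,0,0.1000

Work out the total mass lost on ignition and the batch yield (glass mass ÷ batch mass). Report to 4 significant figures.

LOI loss = 2.093 g; glass = 358.1 g; yield = 99.42%

The working math carries exact precision from start to finish — working values appear (rounded to four significant figures) between the steps — every reported number undergoes a single rounding. Derived quantities, including ignition loss, the four compositions, yield, glass mass, the totals, are re-derived starting from the weights on 358.1 g of glass in exact precision precisely as stated by the question or the answer.
Each material's LOI contribution:
  Quartz sand: 228.9 × 0.002000 = 0.4578 g
  Mg3Si4O10(OH)2: 28.60 × 0.05020 = 1.436 g
  Tabular alumina: 32.25 × 0.004000 = 0.1290 g
  Litharge: 70.45 × 0.001000 = 0.07045 g
Total LOI = 2.093 g
Glass = batch − LOI = 360.2 − 2.093 = 358.1 g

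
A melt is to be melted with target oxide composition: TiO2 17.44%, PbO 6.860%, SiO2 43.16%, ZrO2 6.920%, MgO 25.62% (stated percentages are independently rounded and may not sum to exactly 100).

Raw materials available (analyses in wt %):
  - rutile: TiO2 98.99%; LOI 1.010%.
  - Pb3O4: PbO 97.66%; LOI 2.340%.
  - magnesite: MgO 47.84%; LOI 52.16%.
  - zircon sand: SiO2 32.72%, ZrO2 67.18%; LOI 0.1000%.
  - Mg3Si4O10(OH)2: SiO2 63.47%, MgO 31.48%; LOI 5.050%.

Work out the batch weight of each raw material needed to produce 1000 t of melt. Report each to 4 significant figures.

Batch per 1000 t melt:
  rutile: 176.2 t
  Pb3O4: 70.24 t
  magnesite: 123.0 t
  zircon sand: 103.0 t
  Mg3Si4O10(OH)2: 626.9 t
Total batch = 1099 t; LOI loss = 99.34 t; yield = 90.96%

Every computation maintains exact precision at each step; in-progress results are printed, rounded to 4 significant figures, across the worked steps — each reported result is rounded once only. All derived quantities, including ignition loss, yield, glass mass, the five compositions, the totals, are rebuilt starting from the weights for 1000 t of glass in exact precision as they appear in either problem or answer.
Oxide-by-oxide targets in 1000 t melt:
  TiO2: 17.44% × 1000 = 174.4 t
  PbO: 6.860% × 1000 = 68.60 t
  SiO2: 43.16% × 1000 = 431.6 t
  ZrO2: 6.920% × 1000 = 69.20 t
  MgO: 25.62% × 1000 = 256.2 t
Verifying the oxide balance applying the batch weights above, relative to the basis at hand (delivered sums recover each target once rounding is allowed for):
  TiO2: 176.2·0.9899 = 174.4 t (target 174.4 t)
  PbO: 70.24·0.9766 = 68.60 t (target 68.60 t)
  SiO2: 103.0·0.3272 + 626.9·0.6347 = 431.6 t (target 431.6 t)
  ZrO2: 103.0·0.6718 = 69.20 t (target 69.20 t)
  MgO: 123.0·0.4784 + 626.9·0.3148 = 256.2 t (target 256.2 t)
Auditing the glass mass value: batch total minus LOI = 1000 t (the Σ of target masses is 1000 t; stated basis 1000 t — any gap is answer rounding).
Total batch = Σ batch = 1099 t; LOI removed, Σ of batch·LOI: 99.34 t; as yield: glass ÷ batch → 90.96%.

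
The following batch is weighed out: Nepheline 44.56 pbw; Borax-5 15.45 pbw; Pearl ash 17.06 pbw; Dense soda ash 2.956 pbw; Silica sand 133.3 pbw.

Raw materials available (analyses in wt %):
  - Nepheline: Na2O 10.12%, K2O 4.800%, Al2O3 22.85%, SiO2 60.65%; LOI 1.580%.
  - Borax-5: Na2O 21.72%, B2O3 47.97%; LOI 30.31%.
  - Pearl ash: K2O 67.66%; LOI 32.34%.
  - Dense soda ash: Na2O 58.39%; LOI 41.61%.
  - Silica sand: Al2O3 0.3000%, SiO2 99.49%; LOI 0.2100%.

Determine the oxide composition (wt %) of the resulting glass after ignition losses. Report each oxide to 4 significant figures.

The working math holds full float precision throughout; working values are printed, with 4-significant-digit rounding, across the worked steps; every reported result takes a single rounding. Derived quantities, which include totals, the five compositions, net glass mass, the yield, LOI, are recomputed in full precision, exactly as shown in the question or the answer, from the weighed amounts on 200.9 pbw of glass.
Mass of each oxide from the mix:
  Na2O: 44.56·0.1012 + 15.45·0.2172 + 2.956·0.5839 = 9.591 pbw
  K2O: 44.56·0.04800 + 17.06·0.6766 = 13.68 pbw
  Al2O3: 44.56·0.2285 + 133.3·0.003000 = 10.58 pbw
  B2O3: 15.45·0.4797 = 7.411 pbw
  SiO2: 44.56·0.6065 + 133.3·0.9949 = 159.6 pbw
LOI: 44.56·0.01580 + 15.45·0.3031 + 17.06·0.3234 + 2.956·0.4161 + 133.3·0.002100 = 12.41 pbw
Glass mass = batch − LOI = 213.3 − 12.41 = 200.9 pbw (the oxide masses sum to this)
percent share: oxide ÷ glass, ×100

Glass mass = 200.9 pbw (batch 213.3 − LOI 12.41).
Composition: Na2O 4.774%, K2O 6.810%, Al2O3 5.267%, B2O3 3.689%, SiO2 79.46%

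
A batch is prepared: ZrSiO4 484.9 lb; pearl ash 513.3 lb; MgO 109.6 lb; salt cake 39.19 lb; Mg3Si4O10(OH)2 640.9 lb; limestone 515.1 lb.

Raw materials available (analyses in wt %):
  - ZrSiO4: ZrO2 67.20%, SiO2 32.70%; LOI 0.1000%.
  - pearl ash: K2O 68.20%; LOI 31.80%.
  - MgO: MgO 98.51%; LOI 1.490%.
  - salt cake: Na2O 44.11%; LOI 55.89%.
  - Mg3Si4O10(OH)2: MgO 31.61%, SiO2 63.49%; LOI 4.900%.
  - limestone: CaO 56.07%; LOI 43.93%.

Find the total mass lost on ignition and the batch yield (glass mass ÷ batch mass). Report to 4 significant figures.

LOI loss = 444.9 lb; glass = 1858 lb; yield = 80.68%

The intermediate values are shown with 4-significant-digit rounding as written — the working math runs at exact precision end to end; every reported value takes exactly one rounding. Derived quantities, which include glass mass, ignition loss, totals, the yield, six oxide percentages, are recomputed at full precision, as quoted within problem or answer, from the batch weights at 1858 lb of glass.
LOI of each material in turn:
  ZrSiO4: 484.9 × 0.001000 = 0.4849 lb
  pearl ash: 513.3 × 0.3180 = 163.2 lb
  MgO: 109.6 × 0.01490 = 1.633 lb
  salt cake: 39.19 × 0.5589 = 21.90 lb
  Mg3Si4O10(OH)2: 640.9 × 0.04900 = 31.40 lb
  limestone: 515.1 × 0.4393 = 226.3 lb
Total LOI = 444.9 lb
Glass = batch − LOI = 2303 − 444.9 = 1858 lb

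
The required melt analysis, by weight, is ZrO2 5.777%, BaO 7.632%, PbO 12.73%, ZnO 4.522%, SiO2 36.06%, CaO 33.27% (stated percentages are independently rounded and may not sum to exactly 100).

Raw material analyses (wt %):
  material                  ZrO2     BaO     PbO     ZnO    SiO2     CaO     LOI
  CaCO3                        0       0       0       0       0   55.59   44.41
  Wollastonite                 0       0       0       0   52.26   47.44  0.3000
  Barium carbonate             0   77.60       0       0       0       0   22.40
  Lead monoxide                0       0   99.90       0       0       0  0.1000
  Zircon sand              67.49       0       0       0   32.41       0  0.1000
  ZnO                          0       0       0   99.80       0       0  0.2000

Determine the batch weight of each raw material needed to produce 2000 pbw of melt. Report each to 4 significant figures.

Intermediates are printed (rounded to 4 significant digits) in the printout — full float precision is held at each step — every reported figure undergoes a single rounding. All derived quantities (glass mass, LOI, yield, six oxide percentages, totals) are rebuilt at exact precision from the weighed amounts on 2000 pbw of glass exactly as printed in the question or the answer.
Oxide mass targets, per 2000 pbw melt:
  ZrO2: 5.777% × 2000 = 115.5 pbw
  BaO: 7.632% × 2000 = 152.6 pbw
  PbO: 12.73% × 2000 = 254.6 pbw
  ZnO: 4.522% × 2000 = 90.44 pbw
  SiO2: 36.06% × 2000 = 721.2 pbw
  CaO: 33.27% × 2000 = 665.4 pbw
Mass-balance tally per oxide with the batch weights as given, at the basis given (target by target, the sums agree up to rounding of the answer):
  ZrO2: 171.2·0.6749 = 115.5 pbw (target 115.5 pbw)
  BaO: 196.7·0.7760 = 152.6 pbw (target 152.6 pbw)
  PbO: 254.9·0.9990 = 254.6 pbw (target 254.6 pbw)
  ZnO: 90.62·0.9980 = 90.44 pbw (target 90.44 pbw)
  SiO2: 1274·0.5226 + 171.2·0.3241 = 721.3 pbw (target 721.2 pbw)
  CaO: 109.9·0.5559 + 1274·0.4744 = 665.5 pbw (target 665.4 pbw)
Mass balance on the glass: the batch minus its LOI: 2000 pbw (per-oxide target masses sum to 2000 pbw; basis as stated: 2000 pbw — a pure rounding effect).
Adding the batch up: Σ batch = 2097 pbw; loss to ignition Σ batch·LOI = 97.30 pbw; yield, glass over the total, = 95.36%.

Batch per 2000 pbw melt:
  CaCO3: 109.9 pbw
  Wollastonite: 1274 pbw
  Barium carbonate: 196.7 pbw
  Lead monoxide: 254.9 pbw
  Zircon sand: 171.2 pbw
  ZnO: 90.62 pbw
Total batch = 2097 pbw; LOI loss = 97.30 pbw; yield = 95.36%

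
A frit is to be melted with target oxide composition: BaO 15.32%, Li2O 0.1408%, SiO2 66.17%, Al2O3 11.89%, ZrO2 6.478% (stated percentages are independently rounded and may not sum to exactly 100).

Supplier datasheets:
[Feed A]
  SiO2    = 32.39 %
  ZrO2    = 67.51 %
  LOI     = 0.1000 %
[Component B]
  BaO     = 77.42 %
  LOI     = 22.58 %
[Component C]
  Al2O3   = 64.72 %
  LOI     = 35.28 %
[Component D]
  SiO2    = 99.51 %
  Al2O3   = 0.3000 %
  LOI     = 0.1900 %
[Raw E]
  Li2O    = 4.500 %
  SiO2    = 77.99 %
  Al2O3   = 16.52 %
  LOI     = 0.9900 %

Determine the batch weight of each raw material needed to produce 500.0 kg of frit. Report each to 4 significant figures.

Batch per 500.0 kg frit:
  Feed A: 47.98 kg
  Component B: 98.94 kg
  Component C: 86.45 kg
  Component D: 304.6 kg
  Raw E: 15.64 kg
Total batch = 553.6 kg; LOI loss = 53.62 kg; yield = 90.31%

In-progress results appear, rounded to 4 significant digits, between the steps; all arithmetic keeps exact precision at each step; every reported figure is rounded once only — the derived quantities, which include the yield, glass mass, totals, ignition loss, the five compositions, are computed at full precision, as written in the question or the answer, starting from the weights on 500.0 kg of glass.
Target masses of each oxide per 500.0 kg frit:
  BaO: 15.32% × 500.0 = 76.60 kg
  Li2O: 0.1408% × 500.0 = 0.7040 kg
  SiO2: 66.17% × 500.0 = 330.8 kg
  Al2O3: 11.89% × 500.0 = 59.45 kg
  ZrO2: 6.478% × 500.0 = 32.39 kg
Sums-versus-targets review working from each reported weight, relative to the basis at hand (every target is met by its sum inside rounding margins):
  BaO: 98.94·0.7742 = 76.60 kg (target 76.60 kg)
  Li2O: 15.64·0.04500 = 0.7038 kg (target 0.7040 kg)
  SiO2: 47.98·0.3239 + 304.6·0.9951 + 15.64·0.7799 = 330.8 kg (target 330.8 kg)
  Al2O3: 86.45·0.6472 + 304.6·0.003000 + 15.64·0.1652 = 59.45 kg (target 59.45 kg)
  ZrO2: 47.98·0.6751 = 32.39 kg (target 32.39 kg)
Auditing the glass mass value: net batch after ignition = 500.0 kg (the targets, summed, come to 500.0 kg; basis as stated: 500.0 kg — a pure rounding effect).
Batch grand total — Σ batch = 553.6 kg; LOI removed, Σ of batch·LOI: 53.62 kg; as yield: glass ÷ batch → 90.31%.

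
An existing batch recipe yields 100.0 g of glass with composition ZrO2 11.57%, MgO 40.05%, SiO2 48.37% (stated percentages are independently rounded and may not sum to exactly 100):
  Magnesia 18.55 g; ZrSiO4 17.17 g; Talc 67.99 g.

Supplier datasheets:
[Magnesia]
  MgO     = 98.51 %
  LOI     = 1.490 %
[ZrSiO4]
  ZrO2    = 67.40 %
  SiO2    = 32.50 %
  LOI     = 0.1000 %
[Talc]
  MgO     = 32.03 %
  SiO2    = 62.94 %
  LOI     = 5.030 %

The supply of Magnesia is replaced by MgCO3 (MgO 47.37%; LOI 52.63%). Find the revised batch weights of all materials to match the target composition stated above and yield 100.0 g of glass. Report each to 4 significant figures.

Revised batch per 100.0 g glass:
  MgCO3: 38.58 g
  ZrSiO4: 17.17 g
  Talc: 67.99 g
Total batch = 123.7 g; LOI loss = 23.74 g

Full precision is carried at all times. Intermediates appear with 4-significant-figure rounding in the printout. Each reported value is rounded a single time — derived quantities, which include the totals, net glass mass, LOI, three oxide percentages, yield, are rebuilt in exact precision, as set out in question or answer, using the weight values at 100.0 g of glass.
Target oxide masses per 100.0 g glass:
  ZrO2: 11.57% × 100.0 = 11.57 g
  MgO: 40.05% × 100.0 = 40.05 g
  SiO2: 48.37% × 100.0 = 48.37 g
Mass-balance tally per oxide with the batch weights as given, on the stated basis (target by target, the sums agree modulo rounding of the values):
  ZrO2: 17.17·0.6740 = 11.57 g (target 11.57 g)
  MgO: 38.58·0.4737 + 67.99·0.3203 = 40.05 g (target 40.05 g)
  SiO2: 17.17·0.3250 + 67.99·0.6294 = 48.37 g (target 48.37 g)
Glass-mass sanity pass: total batch − LOI = 100.0 g (the Σ of target masses is 99.99 g; against the stated basis, 100.0 g — differing by rounding only).
Adding the batch up: Σ batch = 123.7 g; the LOI term Σ batch·LOI equals 23.74 g; yield, glass over the total, = 80.81%.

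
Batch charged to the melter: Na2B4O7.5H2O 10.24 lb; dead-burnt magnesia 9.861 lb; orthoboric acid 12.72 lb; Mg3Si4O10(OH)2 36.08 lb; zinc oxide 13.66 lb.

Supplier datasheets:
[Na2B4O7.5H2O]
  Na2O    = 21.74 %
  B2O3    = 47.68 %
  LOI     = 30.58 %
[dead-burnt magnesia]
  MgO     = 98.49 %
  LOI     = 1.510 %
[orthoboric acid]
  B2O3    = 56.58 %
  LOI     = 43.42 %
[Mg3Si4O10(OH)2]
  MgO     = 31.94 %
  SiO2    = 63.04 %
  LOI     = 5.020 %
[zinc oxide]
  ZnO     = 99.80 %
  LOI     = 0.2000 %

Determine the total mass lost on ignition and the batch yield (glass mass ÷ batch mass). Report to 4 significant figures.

LOI loss = 10.64 lb; glass = 71.92 lb; yield = 87.11%

All arithmetic holds full float precision at every stage — the intermediate values are shown, rounded to 4 significant digits, when written out. A single rounding completes every reported figure. The derived quantities are rebuilt in full precision (LOI, net glass mass, totals, the yield, the five compositions) using the weight values for 71.92 lb of glass, precisely as stated by problem or answer.
Ignition loss by material:
  Na2B4O7.5H2O: 10.24 × 0.3058 = 3.131 lb
  dead-burnt magnesia: 9.861 × 0.01510 = 0.1489 lb
  orthoboric acid: 12.72 × 0.4342 = 5.523 lb
  Mg3Si4O10(OH)2: 36.08 × 0.05020 = 1.811 lb
  zinc oxide: 13.66 × 0.002000 = 0.02732 lb
Total LOI = 10.64 lb
Glass = batch − LOI = 82.56 − 10.64 = 71.92 lb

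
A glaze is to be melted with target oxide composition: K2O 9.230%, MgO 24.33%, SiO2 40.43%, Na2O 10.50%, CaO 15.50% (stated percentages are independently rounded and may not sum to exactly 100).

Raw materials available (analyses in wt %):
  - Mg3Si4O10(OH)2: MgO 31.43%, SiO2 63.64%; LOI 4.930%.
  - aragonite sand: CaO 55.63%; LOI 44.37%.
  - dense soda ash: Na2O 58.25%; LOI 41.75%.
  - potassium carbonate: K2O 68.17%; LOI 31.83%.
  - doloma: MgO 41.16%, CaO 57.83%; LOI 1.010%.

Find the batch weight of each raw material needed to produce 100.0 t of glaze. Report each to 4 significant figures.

Each numeric step maintains full precision through every step. Working values are printed rounded to 4 significant digits when written out — exactly one rounding goes into each reported value; the derived quantities are rebuilt in exact precision (net glass mass, five oxide percentages, ignition loss, totals, the yield) from the batch weights at 100.0 t of glass exactly as printed in question or answer.
Target oxide masses per 100.0 t glaze:
  K2O: 9.230% × 100.0 = 9.230 t
  MgO: 24.33% × 100.0 = 24.33 t
  SiO2: 40.43% × 100.0 = 40.43 t
  Na2O: 10.50% × 100.0 = 10.50 t
  CaO: 15.50% × 100.0 = 15.50 t
A balance pass over the oxides, from the weights as reported, at the basis given (sums match the target masses exact up to rounding of places):
  K2O: 13.54·0.6817 = 9.230 t (target 9.230 t)
  MgO: 63.53·0.3143 + 10.60·0.4116 = 24.33 t (target 24.33 t)
  SiO2: 63.53·0.6364 = 40.43 t (target 40.43 t)
  Na2O: 18.03·0.5825 = 10.50 t (target 10.50 t)
  CaO: 16.84·0.5563 + 10.60·0.5783 = 15.50 t (target 15.50 t)
Consistency of the glass mass: total batch − LOI = 99.99 t (the targets, summed, come to 99.99 t; versus the stated basis of 100.0 t — gaps are rounding artifacts).
Batch total: Σ batch = 122.5 t; LOI removed, Σ of batch·LOI: 22.55 t; yield: glass divided by total = 81.60%.

Batch per 100.0 t glaze:
  Mg3Si4O10(OH)2: 63.53 t
  aragonite sand: 16.84 t
  dense soda ash: 18.03 t
  potassium carbonate: 13.54 t
  doloma: 10.60 t
Total batch = 122.5 t; LOI loss = 22.55 t; yield = 81.60%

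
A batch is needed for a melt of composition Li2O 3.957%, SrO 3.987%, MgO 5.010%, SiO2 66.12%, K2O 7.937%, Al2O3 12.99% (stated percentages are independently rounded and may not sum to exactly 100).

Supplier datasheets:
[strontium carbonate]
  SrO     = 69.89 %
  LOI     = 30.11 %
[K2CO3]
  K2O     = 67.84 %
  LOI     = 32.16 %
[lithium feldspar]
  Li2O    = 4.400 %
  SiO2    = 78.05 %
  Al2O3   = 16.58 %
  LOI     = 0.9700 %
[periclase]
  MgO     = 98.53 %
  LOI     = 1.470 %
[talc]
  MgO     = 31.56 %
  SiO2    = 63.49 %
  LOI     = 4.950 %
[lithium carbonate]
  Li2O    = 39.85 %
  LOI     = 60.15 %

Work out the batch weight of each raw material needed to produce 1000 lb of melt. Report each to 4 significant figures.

Batch per 1000 lb melt:
  strontium carbonate: 57.05 lb
  K2CO3: 117.0 lb
  lithium feldspar: 783.5 lb
  periclase: 25.77 lb
  talc: 78.28 lb
  lithium carbonate: 12.79 lb
Total batch = 1074 lb; LOI loss = 74.35 lb; yield = 93.08%

Intermediates are rounded to 4 significant digits wherever printed. All arithmetic runs at full float precision at every stage; exactly one rounding lands on each reported number; derived quantities (LOI, totals, net glass mass, yield, six oxide percentages) are computed from the batch weights for 1000 lb of glass at exact precision, exactly as printed in either problem or answer.
Per-oxide target masses for 1000 lb melt:
  Li2O: 3.957% × 1000 = 39.57 lb
  SrO: 3.987% × 1000 = 39.87 lb
  MgO: 5.010% × 1000 = 50.10 lb
  SiO2: 66.12% × 1000 = 661.2 lb
  K2O: 7.937% × 1000 = 79.37 lb
  Al2O3: 12.99% × 1000 = 129.9 lb
Balance tally, oxide-wise, with the batch weights as given, against the basis in use (oxide sums agree with the targets exact up to rounding of places):
  Li2O: 783.5·0.04400 + 12.79·0.3985 = 39.57 lb (target 39.57 lb)
  SrO: 57.05·0.6989 = 39.87 lb (target 39.87 lb)
  MgO: 25.77·0.9853 + 78.28·0.3156 = 50.10 lb (target 50.10 lb)
  SiO2: 783.5·0.7805 + 78.28·0.6349 = 661.2 lb (target 661.2 lb)
  K2O: 117.0·0.6784 = 79.37 lb (target 79.37 lb)
  Al2O3: 783.5·0.1658 = 129.9 lb (target 129.9 lb)
Consistency of the glass mass: batch Σ − ignition loss = 1000 lb (oxide target masses add up to 1000 lb; the stated basis being 1000 lb — a pure rounding effect).
Batch total: Σ batch = 1074 lb; LOI removed, Σ of batch·LOI: 74.35 lb; glass ÷ batch gives a yield of 93.08%.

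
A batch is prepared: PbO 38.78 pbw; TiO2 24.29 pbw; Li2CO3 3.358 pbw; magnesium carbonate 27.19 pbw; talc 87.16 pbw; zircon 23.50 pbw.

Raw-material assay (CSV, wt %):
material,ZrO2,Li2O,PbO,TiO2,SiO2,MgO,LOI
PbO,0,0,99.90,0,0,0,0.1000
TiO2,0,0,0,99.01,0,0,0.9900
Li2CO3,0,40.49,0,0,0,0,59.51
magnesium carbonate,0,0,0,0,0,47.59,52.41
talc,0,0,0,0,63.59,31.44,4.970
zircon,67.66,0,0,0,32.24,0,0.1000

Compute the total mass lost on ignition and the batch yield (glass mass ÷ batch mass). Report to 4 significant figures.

The intermediate values are shown rounded to four significant figures as written. Each numeric step maintains full float precision through every step; every reported figure includes exactly one rounding. The derived quantities, including totals, ignition loss, net glass mass, the yield, six oxide percentages, are recomputed using the weight values at 183.4 pbw of glass at full float precision, exactly as shown in either problem or answer.
LOI of each material in turn:
  PbO: 38.78 × 0.001000 = 0.03878 pbw
  TiO2: 24.29 × 0.009900 = 0.2405 pbw
  Li2CO3: 3.358 × 0.5951 = 1.998 pbw
  magnesium carbonate: 27.19 × 0.5241 = 14.25 pbw
  talc: 87.16 × 0.04970 = 4.332 pbw
  zircon: 23.50 × 0.001000 = 0.02350 pbw
Total LOI = 20.88 pbw
Glass = batch − LOI = 204.3 − 20.88 = 183.4 pbw

LOI loss = 20.88 pbw; glass = 183.4 pbw; yield = 89.78%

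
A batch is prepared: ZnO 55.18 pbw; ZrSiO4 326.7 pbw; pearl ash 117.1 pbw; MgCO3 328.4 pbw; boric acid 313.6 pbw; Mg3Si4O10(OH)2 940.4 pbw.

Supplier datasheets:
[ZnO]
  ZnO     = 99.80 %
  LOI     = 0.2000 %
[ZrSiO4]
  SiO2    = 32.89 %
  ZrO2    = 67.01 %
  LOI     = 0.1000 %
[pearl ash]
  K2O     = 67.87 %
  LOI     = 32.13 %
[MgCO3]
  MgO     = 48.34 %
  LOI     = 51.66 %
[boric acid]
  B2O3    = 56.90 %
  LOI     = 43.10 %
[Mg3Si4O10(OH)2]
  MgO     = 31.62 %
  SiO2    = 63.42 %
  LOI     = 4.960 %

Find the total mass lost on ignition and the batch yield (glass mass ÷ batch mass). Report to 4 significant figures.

LOI loss = 389.5 pbw; glass = 1692 pbw; yield = 81.29%

The whole derivation runs at full float precision at all times; in-progress results are printed rounded off to 4 significant digits between the steps; each reported figure is rounded once only. Derived quantities (six oxide percentages, the yield, LOI, glass mass, the totals) are recomputed in full float precision from the batch weights at 1692 pbw of glass, precisely as stated by the problem or the answer.
Each material's LOI contribution:
  ZnO: 55.18 × 0.002000 = 0.1104 pbw
  ZrSiO4: 326.7 × 0.001000 = 0.3267 pbw
  pearl ash: 117.1 × 0.3213 = 37.62 pbw
  MgCO3: 328.4 × 0.5166 = 169.7 pbw
  boric acid: 313.6 × 0.4310 = 135.2 pbw
  Mg3Si4O10(OH)2: 940.4 × 0.04960 = 46.64 pbw
Total LOI = 389.5 pbw
Glass = batch − LOI = 2081 − 389.5 = 1692 pbw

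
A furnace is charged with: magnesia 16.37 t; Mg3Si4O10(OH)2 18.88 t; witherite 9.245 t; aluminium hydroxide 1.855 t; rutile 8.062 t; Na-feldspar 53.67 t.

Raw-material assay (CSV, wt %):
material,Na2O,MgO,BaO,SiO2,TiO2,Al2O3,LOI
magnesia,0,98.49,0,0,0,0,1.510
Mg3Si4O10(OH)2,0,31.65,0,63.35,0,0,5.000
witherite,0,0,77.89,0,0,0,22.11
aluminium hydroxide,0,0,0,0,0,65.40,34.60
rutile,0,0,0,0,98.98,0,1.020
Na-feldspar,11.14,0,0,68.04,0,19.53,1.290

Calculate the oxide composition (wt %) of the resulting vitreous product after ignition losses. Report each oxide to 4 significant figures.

Glass mass = 103.4 t (batch 108.1 − LOI 4.652).
Composition: Na2O 5.781%, MgO 21.37%, BaO 6.962%, SiO2 46.87%, TiO2 7.715%, Al2O3 11.31%

All arithmetic runs at full precision in all steps. Working values are displayed rounded to 4 significant digits when written out — each reported value is rounded once only. All derived quantities (totals, the yield, glass mass, ignition loss, the six compositions) are re-derived at full float precision from the weighed amounts per 103.4 t of glass, exactly as shown in question or answer.
Per-oxide mass from batch:
  Na2O: 53.67·0.1114 = 5.979 t
  MgO: 16.37·0.9849 + 18.88·0.3165 = 22.10 t
  BaO: 9.245·0.7789 = 7.201 t
  SiO2: 18.88·0.6335 + 53.67·0.6804 = 48.48 t
  TiO2: 8.062·0.9898 = 7.980 t
  Al2O3: 1.855·0.6540 + 53.67·0.1953 = 11.69 t
LOI: 16.37·0.01510 + 18.88·0.05000 + 9.245·0.2211 + 1.855·0.3460 + 8.062·0.01020 + 53.67·0.01290 = 4.652 t
Resulting glass, batch − LOI: 108.1 − 4.652 = 103.4 t (= the summed oxide contributions)
each wt % is 100 × oxide ÷ glass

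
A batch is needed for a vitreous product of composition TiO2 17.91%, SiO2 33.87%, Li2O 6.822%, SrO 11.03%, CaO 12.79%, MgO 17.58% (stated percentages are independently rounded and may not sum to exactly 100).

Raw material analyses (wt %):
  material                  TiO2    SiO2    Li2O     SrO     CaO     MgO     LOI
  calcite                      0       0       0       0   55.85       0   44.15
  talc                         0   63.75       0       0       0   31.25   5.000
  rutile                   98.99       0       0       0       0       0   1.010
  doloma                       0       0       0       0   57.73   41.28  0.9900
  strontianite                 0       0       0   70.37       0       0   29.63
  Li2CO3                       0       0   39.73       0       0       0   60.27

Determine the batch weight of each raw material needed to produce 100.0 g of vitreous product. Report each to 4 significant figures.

Every computation maintains full precision at every stage — in-progress results are displayed (rounded to four significant figures) in the printout; every reported number takes exactly one rounding — derived quantities (net glass mass, LOI, yield, totals, the six compositions) are recomputed at full precision using the weight values per 100.0 g of glass precisely as stated by the problem or answer text.
Oxide mass targets, per 100.0 g vitreous product:
  TiO2: 17.91% × 100.0 = 17.91 g
  SiO2: 33.87% × 100.0 = 33.87 g
  Li2O: 6.822% × 100.0 = 6.822 g
  SrO: 11.03% × 100.0 = 11.03 g
  CaO: 12.79% × 100.0 = 12.79 g
  MgO: 17.58% × 100.0 = 17.58 g
Per-oxide balance check from the weights as reported, against the basis in use (every target is met by its sum once rounding is allowed for):
  TiO2: 18.09·0.9899 = 17.91 g (target 17.91 g)
  SiO2: 53.13·0.6375 = 33.87 g (target 33.87 g)
  Li2O: 17.17·0.3973 = 6.822 g (target 6.822 g)
  SrO: 15.67·0.7037 = 11.03 g (target 11.03 g)
  CaO: 20.45·0.5585 + 2.367·0.5773 = 12.79 g (target 12.79 g)
  MgO: 53.13·0.3125 + 2.367·0.4128 = 17.58 g (target 17.58 g)
Glass-mass bookkeeping: Σ batch − LOI loss = 99.99 g (oxide target masses add up to 100.0 g; basis as stated: 100.0 g — deltas are rounding alone).
Total batch = Σ batch = 126.9 g; LOI removed, Σ of batch·LOI: 26.88 g; glass ÷ batch gives a yield of 78.81%.

Batch per 100.0 g vitreous product:
  calcite: 20.45 g
  talc: 53.13 g
  rutile: 18.09 g
  doloma: 2.367 g
  strontianite: 15.67 g
  Li2CO3: 17.17 g
Total batch = 126.9 g; LOI loss = 26.88 g; yield = 78.81%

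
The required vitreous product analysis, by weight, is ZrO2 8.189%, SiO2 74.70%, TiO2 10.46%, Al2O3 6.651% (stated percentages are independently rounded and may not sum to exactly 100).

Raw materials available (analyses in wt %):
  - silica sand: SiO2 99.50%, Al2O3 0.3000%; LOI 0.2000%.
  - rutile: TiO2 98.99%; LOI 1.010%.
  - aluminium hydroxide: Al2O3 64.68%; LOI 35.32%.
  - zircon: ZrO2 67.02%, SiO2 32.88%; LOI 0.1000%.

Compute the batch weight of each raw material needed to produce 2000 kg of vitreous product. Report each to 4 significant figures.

The intermediate values are printed rounded to 4 significant figures at each printed step. Full precision is carried end to end — every reported number is rounded just once; all derived quantities (the yield, the totals, the four compositions, LOI, net glass mass) are re-derived in full precision from the weighed amounts on 2000 kg of glass, exactly as printed in the question or the answer.
The oxide mass targets at 2000 kg vitreous product:
  ZrO2: 8.189% × 2000 = 163.8 kg
  SiO2: 74.70% × 2000 = 1494 kg
  TiO2: 10.46% × 2000 = 209.2 kg
  Al2O3: 6.651% × 2000 = 133.0 kg
Per-oxide balance check applying the batch weights above, versus the basis set out (oxide sums agree with the targets given rounding of the digits):
  ZrO2: 244.4·0.6702 = 163.8 kg (target 163.8 kg)
  SiO2: 1421·0.9950 + 244.4·0.3288 = 1494 kg (target 1494 kg)
  TiO2: 211.3·0.9899 = 209.2 kg (target 209.2 kg)
  Al2O3: 1421·0.003000 + 199.1·0.6468 = 133.0 kg (target 133.0 kg)
Consistency of the glass mass: whole batch net of LOI = 2000 kg (oxide target masses add up to 2000 kg; basis as stated: 2000 kg — rounding explains the deltas).
Whole-batch sum: Σ batch = 2076 kg; LOI loss = Σ batch·LOI = 75.54 kg; yield = glass ÷ total batch = 96.36%.

Batch per 2000 kg vitreous product:
  silica sand: 1421 kg
  rutile: 211.3 kg
  aluminium hydroxide: 199.1 kg
  zircon: 244.4 kg
Total batch = 2076 kg; LOI loss = 75.54 kg; yield = 96.36%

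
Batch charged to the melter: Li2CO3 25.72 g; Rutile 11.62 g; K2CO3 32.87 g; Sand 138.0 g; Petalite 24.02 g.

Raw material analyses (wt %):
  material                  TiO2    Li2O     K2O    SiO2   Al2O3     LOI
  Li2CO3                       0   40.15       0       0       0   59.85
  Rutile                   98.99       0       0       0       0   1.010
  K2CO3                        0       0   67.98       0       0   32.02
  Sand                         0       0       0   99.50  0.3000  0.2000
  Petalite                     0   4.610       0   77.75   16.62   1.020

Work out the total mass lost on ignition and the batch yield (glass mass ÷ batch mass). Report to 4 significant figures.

All internal work carries exact precision from start to finish; rounding to 4 significant figures extends to every in-between result as displayed. Every reported number carries a single rounding; the derived quantities (yield, glass mass, five oxide percentages, the totals, LOI) are re-derived at exact precision starting from the weights for 205.7 g of glass as they appear in problem or answer.
LOI of each material in turn:
  Li2CO3: 25.72 × 0.5985 = 15.39 g
  Rutile: 11.62 × 0.01010 = 0.1174 g
  K2CO3: 32.87 × 0.3202 = 10.52 g
  Sand: 138.0 × 0.002000 = 0.2760 g
  Petalite: 24.02 × 0.01020 = 0.2450 g
Total LOI = 26.56 g
Glass = batch − LOI = 232.2 − 26.56 = 205.7 g

LOI loss = 26.56 g; glass = 205.7 g; yield = 88.56%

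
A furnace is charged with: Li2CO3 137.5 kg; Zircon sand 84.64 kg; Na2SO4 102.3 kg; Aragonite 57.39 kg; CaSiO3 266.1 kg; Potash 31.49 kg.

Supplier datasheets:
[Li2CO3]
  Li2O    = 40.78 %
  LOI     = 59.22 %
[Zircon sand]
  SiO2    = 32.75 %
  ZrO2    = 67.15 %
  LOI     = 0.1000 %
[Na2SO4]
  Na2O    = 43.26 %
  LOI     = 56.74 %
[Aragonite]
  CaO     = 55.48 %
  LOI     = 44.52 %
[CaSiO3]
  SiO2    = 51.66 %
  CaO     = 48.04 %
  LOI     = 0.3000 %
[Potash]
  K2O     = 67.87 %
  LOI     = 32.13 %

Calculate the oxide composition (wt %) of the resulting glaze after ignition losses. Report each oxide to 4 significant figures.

The working math maintains full precision end to end; the intermediate values are displayed rounded to four significant digits between the steps — each reported number takes just one rounding — derived quantities are recomputed using the weight values on 503.4 kg of glass in full precision (yield, totals, net glass mass, six oxide percentages, ignition loss) as quoted within the problem or answer text.
Per-oxide mass from batch:
  SiO2: 84.64·0.3275 + 266.1·0.5166 = 165.2 kg
  Na2O: 102.3·0.4326 = 44.25 kg
  ZrO2: 84.64·0.6715 = 56.84 kg
  CaO: 57.39·0.5548 + 266.1·0.4804 = 159.7 kg
  Li2O: 137.5·0.4078 = 56.07 kg
  K2O: 31.49·0.6787 = 21.37 kg
LOI: 137.5·0.5922 + 84.64·0.001000 + 102.3·0.5674 + 57.39·0.4452 + 266.1·0.003000 + 31.49·0.3213 = 176.0 kg
Net of LOI, the glass mass = 679.4 − 176.0 = 503.4 kg (equal to the oxide-mass sum)
wt % = 100 × oxide mass / glass mass

Glass mass = 503.4 kg (batch 679.4 − LOI 176.0).
Composition: SiO2 32.81%, Na2O 8.791%, ZrO2 11.29%, CaO 31.72%, Li2O 11.14%, K2O 4.246%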